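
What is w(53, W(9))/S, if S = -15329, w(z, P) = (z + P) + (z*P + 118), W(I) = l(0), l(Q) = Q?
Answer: -171/15329 ≈ -0.011155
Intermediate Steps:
W(I) = 0
w(z, P) = 118 + P + z + P*z (w(z, P) = (P + z) + (P*z + 118) = (P + z) + (118 + P*z) = 118 + P + z + P*z)
w(53, W(9))/S = (118 + 0 + 53 + 0*53)/(-15329) = (118 + 0 + 53 + 0)*(-1/15329) = 171*(-1/15329) = -171/15329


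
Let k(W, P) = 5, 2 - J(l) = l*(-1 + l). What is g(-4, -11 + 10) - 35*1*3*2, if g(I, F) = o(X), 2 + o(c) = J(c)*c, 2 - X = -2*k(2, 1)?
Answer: -1772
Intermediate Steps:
J(l) = 2 - l*(-1 + l)
X = 12 (X = 2 - (-2)*5 = 2 - 1*(-10) = 2 + 10 = 12)
o(c) = -2 + c*(2 + c - c²) (o(c) = -2 + (2 + c - c²)*c = -2 + c*(2 + c - c²))
g(I, F) = -1562 (g(I, F) = -2 + 12*(2 + 12 - 1*12²) = -2 + 12*(2 + 12 - 1*144) = -2 + 12*(2 + 12 - 144) = -2 + 12*(-130) = -2 - 1560 = -1562)
g(-4, -11 + 10) - 35*1*3*2 = -1562 - 35*1*3*2 = -1562 - 105*2 = -1562 - 35*6 = -1562 - 210 = -1772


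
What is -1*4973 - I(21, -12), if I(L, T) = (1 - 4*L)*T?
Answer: -5969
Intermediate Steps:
I(L, T) = T*(1 - 4*L)
-1*4973 - I(21, -12) = -1*4973 - (-12)*(1 - 4*21) = -4973 - (-12)*(1 - 84) = -4973 - (-12)*(-83) = -4973 - 1*996 = -4973 - 996 = -5969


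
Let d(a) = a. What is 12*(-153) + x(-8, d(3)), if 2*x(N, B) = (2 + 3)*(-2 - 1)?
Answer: -3687/2 ≈ -1843.5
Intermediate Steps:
x(N, B) = -15/2 (x(N, B) = ((2 + 3)*(-2 - 1))/2 = (5*(-3))/2 = (½)*(-15) = -15/2)
12*(-153) + x(-8, d(3)) = 12*(-153) - 15/2 = -1836 - 15/2 = -3687/2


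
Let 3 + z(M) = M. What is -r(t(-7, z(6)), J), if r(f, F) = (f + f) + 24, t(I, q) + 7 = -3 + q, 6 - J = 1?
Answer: -10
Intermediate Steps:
J = 5 (J = 6 - 1*1 = 6 - 1 = 5)
z(M) = -3 + M
t(I, q) = -10 + q (t(I, q) = -7 + (-3 + q) = -10 + q)
r(f, F) = 24 + 2*f (r(f, F) = 2*f + 24 = 24 + 2*f)
-r(t(-7, z(6)), J) = -(24 + 2*(-10 + (-3 + 6))) = -(24 + 2*(-10 + 3)) = -(24 + 2*(-7)) = -(24 - 14) = -1*10 = -10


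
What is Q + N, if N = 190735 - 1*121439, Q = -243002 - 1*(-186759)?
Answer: 13053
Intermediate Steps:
Q = -56243 (Q = -243002 + 186759 = -56243)
N = 69296 (N = 190735 - 121439 = 69296)
Q + N = -56243 + 69296 = 13053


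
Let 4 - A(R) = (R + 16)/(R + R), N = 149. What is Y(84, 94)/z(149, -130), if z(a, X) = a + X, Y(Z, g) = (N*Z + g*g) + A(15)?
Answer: 640649/570 ≈ 1123.9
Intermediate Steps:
A(R) = 4 - (16 + R)/(2*R) (A(R) = 4 - (R + 16)/(R + R) = 4 - (16 + R)/(2*R))
Y(Z, g) = 89/30 + g**2 + 149*Z (Y(Z, g) = (149*Z + g*g) + (7/2 - 8/15) = (149*Z + g**2) + (7/2 - 8*1/15) = (g**2 + 149*Z) + (7/2 - 8/15) = (g**2 + 149*Z) + 89/30 = 89/30 + g**2 + 149*Z)
z(a, X) = X + a
Y(84, 94)/z(149, -130) = (89/30 + 94**2 + 149*84)/(-130 + 149) = (89/30 + 8836 + 12516)/19 = (640649/30)*(1/19) = 640649/570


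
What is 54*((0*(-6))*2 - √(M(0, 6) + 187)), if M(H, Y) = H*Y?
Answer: -54*√187 ≈ -738.44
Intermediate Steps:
54*((0*(-6))*2 - √(M(0, 6) + 187)) = 54*((0*(-6))*2 - √(0*6 + 187)) = 54*(0*2 - √(0 + 187)) = 54*(0 - √187) = 54*(-√187) = -54*√187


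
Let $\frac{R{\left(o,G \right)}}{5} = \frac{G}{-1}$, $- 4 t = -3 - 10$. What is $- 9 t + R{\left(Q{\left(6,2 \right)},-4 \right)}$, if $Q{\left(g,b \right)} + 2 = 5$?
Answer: $- \frac{37}{4} \approx -9.25$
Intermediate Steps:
$Q{\left(g,b \right)} = 3$ ($Q{\left(g,b \right)} = -2 + 5 = 3$)
$t = \frac{13}{4}$ ($t = - \frac{-3 - 10}{4} = \left(- \frac{1}{4}\right) \left(-13\right) = \frac{13}{4} \approx 3.25$)
$R{\left(o,G \right)} = - 5 G$ ($R{\left(o,G \right)} = 5 \frac{G}{-1} = 5 G \left(-1\right) = 5 \left(- G\right) = - 5 G$)
$- 9 t + R{\left(Q{\left(6,2 \right)},-4 \right)} = \left(-9\right) \frac{13}{4} - -20 = - \frac{117}{4} + 20 = - \frac{37}{4}$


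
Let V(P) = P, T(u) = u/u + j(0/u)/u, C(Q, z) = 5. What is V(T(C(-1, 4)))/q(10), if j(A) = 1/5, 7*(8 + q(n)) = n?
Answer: -91/575 ≈ -0.15826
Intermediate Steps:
q(n) = -8 + n/7
j(A) = 1/5
T(u) = 1 + 1/(5*u) (T(u) = u/u + 1/(5*u) = 1 + 1/(5*u))
V(T(C(-1, 4)))/q(10) = ((1/5 + 5)/5)/(-8 + (1/7)*10) = ((1/5)*(26/5))/(-8 + 10/7) = 26/(25*(-46/7)) = (26/25)*(-7/46) = -91/575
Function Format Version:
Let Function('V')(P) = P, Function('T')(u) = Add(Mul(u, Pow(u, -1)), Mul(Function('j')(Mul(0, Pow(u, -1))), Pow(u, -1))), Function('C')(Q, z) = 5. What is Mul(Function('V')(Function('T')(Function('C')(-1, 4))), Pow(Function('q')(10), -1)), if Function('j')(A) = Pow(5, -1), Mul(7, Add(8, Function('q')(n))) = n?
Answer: Rational(-91, 575) ≈ -0.15826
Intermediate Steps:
Function('q')(n) = Add(-8, Mul(Rational(1, 7), n))
Function('j')(A) = Rational(1, 5)
Function('T')(u) = Add(1, Mul(Rational(1, 5), Pow(u, -1))) (Function('T')(u) = Add(Mul(u, Pow(u, -1)), Mul(Rational(1, 5), Pow(u, -1))) = Add(1, Mul(Rational(1, 5), Pow(u, -1))))
Mul(Function('V')(Function('T')(Function('C')(-1, 4))), Pow(Function('q')(10), -1)) = Mul(Mul(Pow(5, -1), Add(Rational(1, 5), 5)), Pow(Add(-8, Mul(Rational(1, 7), 10)), -1)) = Mul(Mul(Rational(1, 5), Rational(26, 5)), Pow(Add(-8, Rational(10, 7)), -1)) = Mul(Rational(26, 25), Pow(Rational(-46, 7), -1)) = Mul(Rational(26, 25), Rational(-7, 46)) = Rational(-91, 575)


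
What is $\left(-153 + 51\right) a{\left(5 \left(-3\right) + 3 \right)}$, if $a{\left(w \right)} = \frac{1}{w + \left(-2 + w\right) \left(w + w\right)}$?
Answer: $- \frac{17}{54} \approx -0.31481$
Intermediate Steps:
$a{\left(w \right)} = \frac{1}{w + 2 w \left(-2 + w\right)}$ ($a{\left(w \right)} = \frac{1}{w + \left(-2 + w\right) 2 w} = \frac{1}{w + 2 w \left(-2 + w\right)}$)
$\left(-153 + 51\right) a{\left(5 \left(-3\right) + 3 \right)} = \left(-153 + 51\right) \frac{1}{\left(5 \left(-3\right) + 3\right) \left(-3 + 2 \left(5 \left(-3\right) + 3\right)\right)} = - 102 \frac{1}{\left(-15 + 3\right) \left(-3 + 2 \left(-15 + 3\right)\right)} = - 102 \frac{1}{\left(-12\right) \left(-3 + 2 \left(-12\right)\right)} = - 102 \left(- \frac{1}{12 \left(-3 - 24\right)}\right) = - 102 \left(- \frac{1}{12 \left(-27\right)}\right) = - 102 \left(\left(- \frac{1}{12}\right) \left(- \frac{1}{27}\right)\right) = \left(-102\right) \frac{1}{324} = - \frac{17}{54}$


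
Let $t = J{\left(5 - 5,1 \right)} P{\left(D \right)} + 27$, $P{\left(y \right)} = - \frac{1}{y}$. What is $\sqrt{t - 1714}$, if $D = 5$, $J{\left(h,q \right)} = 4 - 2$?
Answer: $\frac{i \sqrt{42185}}{5} \approx 41.078 i$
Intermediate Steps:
$J{\left(h,q \right)} = 2$
$t = \frac{133}{5}$ ($t = 2 \left(- \frac{1}{5}\right) + 27 = - \frac{2}{5} + 27 = \frac{133}{5} \approx 26.6$)
$\sqrt{t - 1714} = \sqrt{\frac{133}{5} - 1714} = \sqrt{- \frac{8437}{5}} = \frac{i \sqrt{42185}}{5}$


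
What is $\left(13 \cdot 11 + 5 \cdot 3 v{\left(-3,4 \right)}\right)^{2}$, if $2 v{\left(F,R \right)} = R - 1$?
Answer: $\frac{109561}{4} \approx 27390.0$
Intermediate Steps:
$v{\left(F,R \right)} = - \frac{1}{2} + \frac{R}{2}$ ($v{\left(F,R \right)} = \frac{R - 1}{2} = \frac{-1 + R}{2} = - \frac{1}{2} + \frac{R}{2}$)
$\left(13 \cdot 11 + 5 \cdot 3 v{\left(-3,4 \right)}\right)^{2} = \left(13 \cdot 11 + 5 \cdot 3 \left(- \frac{1}{2} + \frac{1}{2} \cdot 4\right)\right)^{2} = \left(143 + 15 \left(- \frac{1}{2} + 2\right)\right)^{2} = \left(143 + 15 \cdot \frac{3}{2}\right)^{2} = \left(143 + \frac{45}{2}\right)^{2} = \left(\frac{331}{2}\right)^{2} = \frac{109561}{4}$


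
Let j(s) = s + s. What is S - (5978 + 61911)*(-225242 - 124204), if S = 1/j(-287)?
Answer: 13617311669555/574 ≈ 2.3724e+10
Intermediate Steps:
j(s) = 2*s
S = -1/574 (S = 1/(2*(-287)) = 1/(-574) = -1/574 ≈ -0.0017422)
S - (5978 + 61911)*(-225242 - 124204) = -1/574 - (5978 + 61911)*(-225242 - 124204) = -1/574 - 67889*(-349446) = -1/574 - 1*(-23723539494) = -1/574 + 23723539494 = 13617311669555/574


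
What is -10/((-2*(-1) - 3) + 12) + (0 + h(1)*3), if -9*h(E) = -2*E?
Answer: -8/33 ≈ -0.24242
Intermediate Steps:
h(E) = 2*E/9 (h(E) = -(-2)*E/9 = 2*E/9)
-10/((-2*(-1) - 3) + 12) + (0 + h(1)*3) = -10/((-2*(-1) - 3) + 12) + (0 + ((2/9)*1)*3) = -10/((2 - 3) + 12) + (0 + (2/9)*3) = -10/(-1 + 12) + (0 + 2/3) = -10/11 + 2/3 = -8/33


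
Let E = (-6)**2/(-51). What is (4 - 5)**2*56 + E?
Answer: 940/17 ≈ 55.294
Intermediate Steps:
E = -12/17 (E = 36*(-1/51) = -12/17 ≈ -0.70588)
(4 - 5)**2*56 + E = (4 - 5)**2*56 - 12/17 = (-1)**2*56 - 12/17 = 1*56 - 12/17 = 56 - 12/17 = 940/17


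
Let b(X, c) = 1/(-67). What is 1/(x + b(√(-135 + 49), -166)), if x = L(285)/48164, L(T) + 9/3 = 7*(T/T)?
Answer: -806747/11974 ≈ -67.375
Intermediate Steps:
L(T) = 4 (L(T) = -3 + 7*(T/T) = -3 + 7*1 = -3 + 7 = 4)
b(X, c) = -1/67
x = 1/12041 (x = 4/48164 = 4*(1/48164) = 1/12041 ≈ 8.3050e-5)
1/(x + b(√(-135 + 49), -166)) = 1/(1/12041 - 1/67) = 1/(-11974/806747) = -806747/11974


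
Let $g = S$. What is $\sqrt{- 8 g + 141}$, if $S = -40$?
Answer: $\sqrt{461} \approx 21.471$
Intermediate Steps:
$g = -40$
$\sqrt{- 8 g + 141} = \sqrt{\left(-8\right) \left(-40\right) + 141} = \sqrt{320 + 141} = \sqrt{461}$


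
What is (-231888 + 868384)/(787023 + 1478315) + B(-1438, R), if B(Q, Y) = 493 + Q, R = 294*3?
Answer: -1070053957/1132669 ≈ -944.72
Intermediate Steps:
R = 882
(-231888 + 868384)/(787023 + 1478315) + B(-1438, R) = (-231888 + 868384)/(787023 + 1478315) + (493 - 1438) = 636496/2265338 - 945 = 636496*(1/2265338) - 945 = 318248/1132669 - 945 = -1070053957/1132669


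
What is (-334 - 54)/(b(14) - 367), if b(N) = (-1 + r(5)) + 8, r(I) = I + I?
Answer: 194/175 ≈ 1.1086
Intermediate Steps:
r(I) = 2*I
b(N) = 17 (b(N) = (-1 + 2*5) + 8 = (-1 + 10) + 8 = 9 + 8 = 17)
(-334 - 54)/(b(14) - 367) = (-334 - 54)/(17 - 367) = -388/(-350) = -388*(-1/350) = 194/175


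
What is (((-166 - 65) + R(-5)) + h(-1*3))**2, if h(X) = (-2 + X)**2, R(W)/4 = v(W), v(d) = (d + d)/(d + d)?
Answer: 40804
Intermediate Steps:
v(d) = 1 (v(d) = (2*d)/((2*d)) = (2*d)*(1/(2*d)) = 1)
R(W) = 4 (R(W) = 4*1 = 4)
(((-166 - 65) + R(-5)) + h(-1*3))**2 = (((-166 - 65) + 4) + (-2 - 1*3)**2)**2 = ((-231 + 4) + (-2 - 3)**2)**2 = (-227 + (-5)**2)**2 = (-227 + 25)**2 = (-202)**2 = 40804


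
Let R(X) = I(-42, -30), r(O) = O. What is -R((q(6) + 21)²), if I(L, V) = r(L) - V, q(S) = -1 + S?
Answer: 12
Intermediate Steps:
I(L, V) = L - V
R(X) = -12 (R(X) = -42 - 1*(-30) = -42 + 30 = -12)
-R((q(6) + 21)²) = -1*(-12) = 12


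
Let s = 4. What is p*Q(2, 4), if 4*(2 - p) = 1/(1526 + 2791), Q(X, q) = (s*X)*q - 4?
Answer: 241745/4317 ≈ 55.998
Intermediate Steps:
Q(X, q) = -4 + 4*X*q (Q(X, q) = (4*X)*q - 4 = 4*X*q - 4 = -4 + 4*X*q)
p = 34535/17268 (p = 2 - 1/(4*(1526 + 2791)) = 2 - ¼/4317 = 2 - ¼*1/4317 = 2 - 1/17268 = 34535/17268 ≈ 1.9999)
p*Q(2, 4) = 34535*(-4 + 4*2*4)/17268 = 34535*(-4 + 32)/17268 = (34535/17268)*28 = 241745/4317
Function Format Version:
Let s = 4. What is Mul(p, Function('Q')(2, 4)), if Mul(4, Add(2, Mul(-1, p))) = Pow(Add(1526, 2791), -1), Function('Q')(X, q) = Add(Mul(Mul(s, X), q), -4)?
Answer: Rational(241745, 4317) ≈ 55.998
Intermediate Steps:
Function('Q')(X, q) = Add(-4, Mul(4, X, q)) (Function('Q')(X, q) = Add(Mul(Mul(4, X), q), -4) = Add(Mul(4, X, q), -4) = Add(-4, Mul(4, X, q)))
p = Rational(34535, 17268) (p = Add(2, Mul(Rational(-1, 4), Pow(Add(1526, 2791), -1))) = Add(2, Mul(Rational(-1, 4), Pow(4317, -1))) = Add(2, Mul(Rational(-1, 4), Rational(1, 4317))) = Add(2, Rational(-1, 17268)) = Rational(34535, 17268) ≈ 1.9999)
Mul(p, Function('Q')(2, 4)) = Mul(Rational(34535, 17268), Add(-4, Mul(4, 2, 4))) = Mul(Rational(34535, 17268), Add(-4, 32)) = Mul(Rational(34535, 17268), 28) = Rational(241745, 4317)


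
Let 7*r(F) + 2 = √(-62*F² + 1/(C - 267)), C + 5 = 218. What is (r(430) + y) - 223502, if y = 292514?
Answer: 483082/7 + I*√3714271206/126 ≈ 69012.0 + 483.69*I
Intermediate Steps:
C = 213 (C = -5 + 218 = 213)
r(F) = -2/7 + √(-1/54 - 62*F²)/7 (r(F) = -2/7 + √(-62*F² + 1/(213 - 267))/7 = -2/7 + √(-62*F² + 1/(-54))/7 = -2/7 + √(-62*F² - 1/54)/7 = -2/7 + √(-1/54 - 62*F²)/7)
(r(430) + y) - 223502 = ((-2/7 + √(-6 - 20088*430²)/126) + 292514) - 223502 = ((-2/7 + √(-6 - 20088*184900)/126) + 292514) - 223502 = ((-2/7 + √(-6 - 3714271200)/126) + 292514) - 223502 = ((-2/7 + √(-3714271206)/126) + 292514) - 223502 = ((-2/7 + (I*√3714271206)/126) + 292514) - 223502 = ((-2/7 + I*√3714271206/126) + 292514) - 223502 = (2047596/7 + I*√3714271206/126) - 223502 = 483082/7 + I*√3714271206/126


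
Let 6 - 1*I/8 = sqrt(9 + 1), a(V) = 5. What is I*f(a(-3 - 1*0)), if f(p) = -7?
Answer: -336 + 56*sqrt(10) ≈ -158.91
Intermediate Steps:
I = 48 - 8*sqrt(10) (I = 48 - 8*sqrt(9 + 1) = 48 - 8*sqrt(10) ≈ 22.702)
I*f(a(-3 - 1*0)) = (48 - 8*sqrt(10))*(-7) = -336 + 56*sqrt(10)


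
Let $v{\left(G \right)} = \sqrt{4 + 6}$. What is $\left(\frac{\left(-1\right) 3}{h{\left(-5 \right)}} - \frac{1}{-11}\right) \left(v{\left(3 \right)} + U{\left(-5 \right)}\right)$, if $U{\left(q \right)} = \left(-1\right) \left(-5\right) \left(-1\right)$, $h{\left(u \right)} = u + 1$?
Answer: $- \frac{185}{44} + \frac{37 \sqrt{10}}{44} \approx -1.5454$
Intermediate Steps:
$h{\left(u \right)} = 1 + u$
$v{\left(G \right)} = \sqrt{10}$
$U{\left(q \right)} = -5$ ($U{\left(q \right)} = 5 \left(-1\right) = -5$)
$\left(\frac{\left(-1\right) 3}{h{\left(-5 \right)}} - \frac{1}{-11}\right) \left(v{\left(3 \right)} + U{\left(-5 \right)}\right) = \left(\frac{\left(-1\right) 3}{1 - 5} - \frac{1}{-11}\right) \left(\sqrt{10} - 5\right) = \left(- \frac{3}{-4} - - \frac{1}{11}\right) \left(-5 + \sqrt{10}\right) = \left(\left(-3\right) \left(- \frac{1}{4}\right) + \frac{1}{11}\right) \left(-5 + \sqrt{10}\right) = \left(\frac{3}{4} + \frac{1}{11}\right) \left(-5 + \sqrt{10}\right) = \frac{37 \left(-5 + \sqrt{10}\right)}{44} = - \frac{185}{44} + \frac{37 \sqrt{10}}{44}$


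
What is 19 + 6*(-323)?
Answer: -1919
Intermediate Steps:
19 + 6*(-323) = 19 - 1938 = -1919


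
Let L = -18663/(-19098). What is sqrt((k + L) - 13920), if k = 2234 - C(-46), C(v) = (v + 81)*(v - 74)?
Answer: I*sqrt(303337703730)/6366 ≈ 86.516*I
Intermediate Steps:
C(v) = (-74 + v)*(81 + v) (C(v) = (81 + v)*(-74 + v) = (-74 + v)*(81 + v))
k = 6434 (k = 2234 - (-5994 + (-46)**2 + 7*(-46)) = 2234 - (-5994 + 2116 - 322) = 2234 - 1*(-4200) = 2234 + 4200 = 6434)
L = 6221/6366 (L = -18663*(-1/19098) = 6221/6366 ≈ 0.97722)
sqrt((k + L) - 13920) = sqrt((6434 + 6221/6366) - 13920) = sqrt(40965065/6366 - 13920) = sqrt(-47649655/6366) = I*sqrt(303337703730)/6366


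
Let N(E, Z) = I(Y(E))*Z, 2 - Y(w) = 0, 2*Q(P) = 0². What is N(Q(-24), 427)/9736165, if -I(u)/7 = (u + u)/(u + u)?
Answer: -2989/9736165 ≈ -0.00030700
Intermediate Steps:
Q(P) = 0 (Q(P) = (½)*0² = (½)*0 = 0)
Y(w) = 2 (Y(w) = 2 - 1*0 = 2 + 0 = 2)
I(u) = -7 (I(u) = -7*(u + u)/(u + u) = -7*2*u/(2*u) = -7*2*u*1/(2*u) = -7*1 = -7)
N(E, Z) = -7*Z
N(Q(-24), 427)/9736165 = -7*427/9736165 = -2989*1/9736165 = -2989/9736165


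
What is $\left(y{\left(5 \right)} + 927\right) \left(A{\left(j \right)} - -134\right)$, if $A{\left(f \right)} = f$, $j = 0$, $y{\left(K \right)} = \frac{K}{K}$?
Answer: $124352$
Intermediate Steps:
$y{\left(K \right)} = 1$
$\left(y{\left(5 \right)} + 927\right) \left(A{\left(j \right)} - -134\right) = \left(1 + 927\right) \left(0 - -134\right) = 928 \left(0 + \left(-10 + 144\right)\right) = 928 \left(0 + 134\right) = 928 \cdot 134 = 124352$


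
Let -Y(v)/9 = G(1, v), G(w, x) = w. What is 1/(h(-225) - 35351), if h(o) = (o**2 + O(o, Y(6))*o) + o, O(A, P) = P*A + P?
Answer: -1/438551 ≈ -2.2802e-6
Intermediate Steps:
Y(v) = -9 (Y(v) = -9*1 = -9)
O(A, P) = P + A*P (O(A, P) = A*P + P = P + A*P)
h(o) = o + o**2 + o*(-9 - 9*o) (h(o) = (o**2 + (-9*(1 + o))*o) + o = (o**2 + (-9 - 9*o)*o) + o = (o**2 + o*(-9 - 9*o)) + o = o + o**2 + o*(-9 - 9*o))
1/(h(-225) - 35351) = 1/(-8*(-225)*(1 - 225) - 35351) = 1/(-8*(-225)*(-224) - 35351) = 1/(-403200 - 35351) = 1/(-438551) = -1/438551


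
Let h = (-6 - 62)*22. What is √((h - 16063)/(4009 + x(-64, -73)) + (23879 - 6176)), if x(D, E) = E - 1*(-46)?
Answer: 3*√31181620426/3982 ≈ 133.04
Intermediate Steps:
h = -1496 (h = -68*22 = -1496)
x(D, E) = 46 + E (x(D, E) = E + 46 = 46 + E)
√((h - 16063)/(4009 + x(-64, -73)) + (23879 - 6176)) = √((-1496 - 16063)/(4009 + (46 - 73)) + (23879 - 6176)) = √(-17559/(4009 - 27) + 17703) = √(-17559/3982 + 17703) = √(70475787/3982) = 3*√31181620426/3982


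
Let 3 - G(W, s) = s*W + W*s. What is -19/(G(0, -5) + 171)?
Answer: -19/174 ≈ -0.10920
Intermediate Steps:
G(W, s) = 3 - 2*W*s (G(W, s) = 3 - (s*W + W*s) = 3 - (W*s + W*s) = 3 - 2*W*s)
-19/(G(0, -5) + 171) = -19/((3 - 2*0*(-5)) + 171) = -19/((3 + 0) + 171) = -19/(3 + 171) = -19/174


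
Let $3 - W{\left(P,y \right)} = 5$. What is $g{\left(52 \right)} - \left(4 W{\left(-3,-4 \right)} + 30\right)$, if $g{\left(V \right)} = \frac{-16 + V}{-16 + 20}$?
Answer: $-13$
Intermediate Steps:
$g{\left(V \right)} = -4 + \frac{V}{4}$ ($g{\left(V \right)} = \frac{-16 + V}{4} = \left(-16 + V\right) \frac{1}{4} = -4 + \frac{V}{4}$)
$W{\left(P,y \right)} = -2$ ($W{\left(P,y \right)} = 3 - 5 = -2$)
$g{\left(52 \right)} - \left(4 W{\left(-3,-4 \right)} + 30\right) = \left(-4 + \frac{1}{4} \cdot 52\right) - \left(4 \left(-2\right) + 30\right) = \left(-4 + 13\right) - \left(-8 + 30\right) = 9 - 22 = -13$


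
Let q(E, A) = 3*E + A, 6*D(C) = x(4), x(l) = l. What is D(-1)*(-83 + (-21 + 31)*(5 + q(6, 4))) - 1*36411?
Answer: -108859/3 ≈ -36286.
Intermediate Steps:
D(C) = ⅔ (D(C) = (⅙)*4 = ⅔)
q(E, A) = A + 3*E
D(-1)*(-83 + (-21 + 31)*(5 + q(6, 4))) - 1*36411 = 2*(-83 + (-21 + 31)*(5 + (4 + 3*6)))/3 - 1*36411 = 2*(-83 + 10*(5 + (4 + 18)))/3 - 36411 = 2*(-83 + 10*(5 + 22))/3 - 36411 = 2*(-83 + 10*27)/3 - 36411 = 2*(-83 + 270)/3 - 36411 = (⅔)*187 - 36411 = 374/3 - 36411 = -108859/3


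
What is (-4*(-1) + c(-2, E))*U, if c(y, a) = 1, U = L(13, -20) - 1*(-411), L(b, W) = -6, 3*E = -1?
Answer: 2025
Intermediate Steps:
E = -⅓ (E = (⅓)*(-1) = -⅓ ≈ -0.33333)
U = 405 (U = -6 - 1*(-411) = -6 + 411 = 405)
(-4*(-1) + c(-2, E))*U = (-4*(-1) + 1)*405 = (4 + 1)*405 = 5*405 = 2025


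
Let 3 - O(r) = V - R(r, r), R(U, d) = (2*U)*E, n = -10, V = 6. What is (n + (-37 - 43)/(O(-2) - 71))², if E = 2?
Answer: 136900/1681 ≈ 81.440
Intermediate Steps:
R(U, d) = 4*U (R(U, d) = (2*U)*2 = 4*U)
O(r) = -3 + 4*r (O(r) = 3 - (6 - 4*r) = 3 + (-6 + 4*r) = -3 + 4*r)
(n + (-37 - 43)/(O(-2) - 71))² = (-10 + (-37 - 43)/((-3 + 4*(-2)) - 71))² = (-10 - 80/((-3 - 8) - 71))² = (-10 - 80/(-11 - 71))² = (-10 - 80/(-82))² = (-10 - 80*(-1/82))² = (-10 + 40/41)² = (-370/41)² = 136900/1681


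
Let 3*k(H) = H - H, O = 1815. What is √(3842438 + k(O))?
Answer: √3842438 ≈ 1960.2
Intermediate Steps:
k(H) = 0 (k(H) = (H - H)/3 = (⅓)*0 = 0)
√(3842438 + k(O)) = √(3842438 + 0) = √3842438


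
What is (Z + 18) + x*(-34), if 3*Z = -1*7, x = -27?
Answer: 2801/3 ≈ 933.67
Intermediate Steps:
Z = -7/3 (Z = (-1*7)/3 = (1/3)*(-7) = -7/3 ≈ -2.3333)
(Z + 18) + x*(-34) = (-7/3 + 18) - 27*(-34) = 47/3 + 918 = 2801/3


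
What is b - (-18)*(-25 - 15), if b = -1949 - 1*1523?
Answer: -4192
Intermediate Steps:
b = -3472 (b = -1949 - 1523 = -3472)
b - (-18)*(-25 - 15) = -3472 - (-18)*(-25 - 15) = -3472 - (-18)*(-40) = -3472 - 1*720 = -3472 - 720 = -4192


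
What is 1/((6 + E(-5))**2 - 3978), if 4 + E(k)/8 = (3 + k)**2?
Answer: -1/3942 ≈ -0.00025368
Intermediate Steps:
E(k) = -32 + 8*(3 + k)**2
1/((6 + E(-5))**2 - 3978) = 1/((6 + (-32 + 8*(3 - 5)**2))**2 - 3978) = 1/((6 + (-32 + 8*(-2)**2))**2 - 3978) = 1/((6 + (-32 + 8*4))**2 - 3978) = 1/((6 + (-32 + 32))**2 - 3978) = 1/((6 + 0)**2 - 3978) = 1/(6**2 - 3978) = 1/(36 - 3978) = 1/(-3942) = -1/3942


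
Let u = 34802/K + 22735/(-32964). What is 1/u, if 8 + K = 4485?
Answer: 147579828/1045428533 ≈ 0.14117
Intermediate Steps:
K = 4477 (K = -8 + 4485 = 4477)
u = 1045428533/147579828 (u = 34802/4477 + 22735/(-32964) = 34802*(1/4477) + 22735*(-1/32964) = 34802/4477 - 22735/32964 = 1045428533/147579828 ≈ 7.0838)
1/u = 1/(1045428533/147579828) = 147579828/1045428533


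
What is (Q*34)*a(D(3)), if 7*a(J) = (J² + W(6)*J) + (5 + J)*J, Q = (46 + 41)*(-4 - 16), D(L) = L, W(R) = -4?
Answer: -177480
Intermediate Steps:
Q = -1740 (Q = 87*(-20) = -1740)
a(J) = -4*J/7 + J²/7 + J*(5 + J)/7 (a(J) = ((J² - 4*J) + (5 + J)*J)/7 = ((J² - 4*J) + J*(5 + J))/7 = (J² - 4*J + J*(5 + J))/7 = -4*J/7 + J²/7 + J*(5 + J)/7)
(Q*34)*a(D(3)) = (-1740*34)*((⅐)*3*(1 + 2*3)) = -59160*3*(1 + 6)/7 = -59160*3*7/7 = -59160*3 = -177480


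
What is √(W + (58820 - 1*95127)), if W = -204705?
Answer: 2*I*√60253 ≈ 490.93*I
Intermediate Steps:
√(W + (58820 - 1*95127)) = √(-204705 + (58820 - 1*95127)) = √(-204705 + (58820 - 95127)) = √(-204705 - 36307) = √(-241012) = 2*I*√60253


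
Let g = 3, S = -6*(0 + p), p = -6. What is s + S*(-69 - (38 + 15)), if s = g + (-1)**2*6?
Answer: -4383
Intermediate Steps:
S = 36 (S = -6*(0 - 6) = -6*(-6) = 36)
s = 9 (s = 3 + (-1)**2*6 = 3 + 1*6 = 3 + 6 = 9)
s + S*(-69 - (38 + 15)) = 9 + 36*(-69 - (38 + 15)) = 9 + 36*(-69 - 1*53) = 9 + 36*(-69 - 53) = 9 + 36*(-122) = 9 - 4392 = -4383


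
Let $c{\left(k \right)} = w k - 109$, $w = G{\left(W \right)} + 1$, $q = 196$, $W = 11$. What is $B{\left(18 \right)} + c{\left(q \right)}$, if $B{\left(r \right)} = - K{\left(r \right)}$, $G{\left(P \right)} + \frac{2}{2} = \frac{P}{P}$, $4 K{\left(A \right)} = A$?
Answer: $\frac{165}{2} \approx 82.5$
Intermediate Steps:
$K{\left(A \right)} = \frac{A}{4}$
$G{\left(P \right)} = 0$ ($G{\left(P \right)} = -1 + \frac{P}{P} = -1 + 1 = 0$)
$B{\left(r \right)} = - \frac{r}{4}$
$w = 1$ ($w = 0 + 1 = 1$)
$c{\left(k \right)} = -109 + k$ ($c{\left(k \right)} = 1 k - 109 = k - 109 = -109 + k$)
$B{\left(18 \right)} + c{\left(q \right)} = \left(- \frac{1}{4}\right) 18 + \left(-109 + 196\right) = - \frac{9}{2} + 87 = \frac{165}{2}$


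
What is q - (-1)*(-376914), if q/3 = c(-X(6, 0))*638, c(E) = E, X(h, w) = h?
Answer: -388398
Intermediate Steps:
q = -11484 (q = 3*(-1*6*638) = 3*(-6*638) = 3*(-3828) = -11484)
q - (-1)*(-376914) = -11484 - (-1)*(-376914) = -11484 - 1*376914 = -11484 - 376914 = -388398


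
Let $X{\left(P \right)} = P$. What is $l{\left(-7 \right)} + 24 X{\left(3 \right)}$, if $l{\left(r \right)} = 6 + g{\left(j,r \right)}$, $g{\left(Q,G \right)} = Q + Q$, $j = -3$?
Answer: $72$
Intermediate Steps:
$g{\left(Q,G \right)} = 2 Q$
$l{\left(r \right)} = 0$ ($l{\left(r \right)} = 6 + 2 \left(-3\right) = 6 - 6 = 0$)
$l{\left(-7 \right)} + 24 X{\left(3 \right)} = 0 + 24 \cdot 3 = 0 + 72 = 72$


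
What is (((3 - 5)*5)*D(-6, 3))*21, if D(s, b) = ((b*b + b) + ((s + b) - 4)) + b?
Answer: -1680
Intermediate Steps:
D(s, b) = -4 + s + b² + 3*b (D(s, b) = ((b² + b) + ((b + s) - 4)) + b = ((b + b²) + (-4 + b + s)) + b = (-4 + s + b² + 2*b) + b = -4 + s + b² + 3*b)
(((3 - 5)*5)*D(-6, 3))*21 = (((3 - 5)*5)*(-4 - 6 + 3² + 3*3))*21 = ((-2*5)*(-4 - 6 + 9 + 9))*21 = -10*8*21 = -80*21 = -1680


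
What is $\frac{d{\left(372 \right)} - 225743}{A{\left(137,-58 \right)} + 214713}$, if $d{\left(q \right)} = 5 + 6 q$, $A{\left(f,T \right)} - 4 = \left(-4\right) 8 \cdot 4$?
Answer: $- \frac{223506}{214589} \approx -1.0416$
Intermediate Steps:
$A{\left(f,T \right)} = -124$ ($A{\left(f,T \right)} = 4 + \left(-4\right) 8 \cdot 4 = 4 - 128 = -124$)
$\frac{d{\left(372 \right)} - 225743}{A{\left(137,-58 \right)} + 214713} = \frac{\left(5 + 6 \cdot 372\right) - 225743}{-124 + 214713} = \frac{\left(5 + 2232\right) - 225743}{214589} = \left(2237 - 225743\right) \frac{1}{214589} = \left(-223506\right) \frac{1}{214589} = - \frac{223506}{214589}$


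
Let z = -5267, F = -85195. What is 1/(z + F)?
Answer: -1/90462 ≈ -1.1054e-5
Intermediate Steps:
1/(z + F) = 1/(-5267 - 85195) = 1/(-90462) = -1/90462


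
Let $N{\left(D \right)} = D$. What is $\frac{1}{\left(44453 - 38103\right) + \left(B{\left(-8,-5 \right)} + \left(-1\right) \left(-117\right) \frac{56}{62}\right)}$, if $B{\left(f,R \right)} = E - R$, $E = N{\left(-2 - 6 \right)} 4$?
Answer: $\frac{31}{199289} \approx 0.00015555$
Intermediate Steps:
$E = -32$ ($E = \left(-2 - 6\right) 4 = \left(-8\right) 4 = -32$)
$B{\left(f,R \right)} = -32 - R$
$\frac{1}{\left(44453 - 38103\right) + \left(B{\left(-8,-5 \right)} + \left(-1\right) \left(-117\right) \frac{56}{62}\right)} = \frac{1}{\left(44453 - 38103\right) + \left(\left(-32 - -5\right) + \left(-1\right) \left(-117\right) \frac{56}{62}\right)} = \frac{1}{6350 + \left(\left(-32 + 5\right) + 117 \cdot 56 \cdot \frac{1}{62}\right)} = \frac{1}{6350 + \left(-27 + 117 \cdot \frac{28}{31}\right)} = \frac{1}{6350 + \left(-27 + \frac{3276}{31}\right)} = \frac{1}{6350 + \frac{2439}{31}} = \frac{1}{\frac{199289}{31}} = \frac{31}{199289}$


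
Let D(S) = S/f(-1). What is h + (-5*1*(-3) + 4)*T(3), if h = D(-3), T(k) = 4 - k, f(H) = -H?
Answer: 16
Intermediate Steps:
D(S) = S (D(S) = S/((-1*(-1))) = S/1 = S*1 = S)
h = -3
h + (-5*1*(-3) + 4)*T(3) = -3 + (-5*1*(-3) + 4)*(4 - 1*3) = -3 + (-5*(-3) + 4)*(4 - 3) = -3 + (15 + 4)*1 = -3 + 19*1 = -3 + 19 = 16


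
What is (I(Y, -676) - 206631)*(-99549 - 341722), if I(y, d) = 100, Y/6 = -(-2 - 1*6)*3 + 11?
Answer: 91136140901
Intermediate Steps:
Y = 210 (Y = 6*(-(-2 - 1*6)*3 + 11) = 6*(-(-2 - 6)*3 + 11) = 6*(-(-8)*3 + 11) = 6*(-1*(-24) + 11) = 6*(24 + 11) = 6*35 = 210)
(I(Y, -676) - 206631)*(-99549 - 341722) = (100 - 206631)*(-99549 - 341722) = -206531*(-441271) = 91136140901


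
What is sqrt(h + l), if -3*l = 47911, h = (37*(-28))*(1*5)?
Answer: I*sqrt(190353)/3 ≈ 145.43*I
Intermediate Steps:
h = -5180 (h = -1036*5 = -5180)
l = -47911/3 (l = -1/3*47911 = -47911/3 ≈ -15970.)
sqrt(h + l) = sqrt(-5180 - 47911/3) = sqrt(-63451/3) = I*sqrt(190353)/3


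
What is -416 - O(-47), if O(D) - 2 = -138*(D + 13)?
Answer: -5110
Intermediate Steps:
O(D) = -1792 - 138*D (O(D) = 2 - 138*(D + 13) = 2 - 138*(13 + D) = 2 + (-1794 - 138*D) = -1792 - 138*D)
-416 - O(-47) = -416 - (-1792 - 138*(-47)) = -416 - (-1792 + 6486) = -416 - 1*4694 = -416 - 4694 = -5110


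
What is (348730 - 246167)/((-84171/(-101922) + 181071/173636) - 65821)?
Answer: -302515181978116/194137130309269 ≈ -1.5583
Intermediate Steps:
(348730 - 246167)/((-84171/(-101922) + 181071/173636) - 65821) = 102563/((-84171*(-1/101922) + 181071*(1/173636)) - 65821) = 102563/((28057/33974 + 181071/173636) - 65821) = 102563/(5511705703/2949554732 - 65821) = 102563/(-194137130309269/2949554732) = 102563*(-2949554732/194137130309269) = -302515181978116/194137130309269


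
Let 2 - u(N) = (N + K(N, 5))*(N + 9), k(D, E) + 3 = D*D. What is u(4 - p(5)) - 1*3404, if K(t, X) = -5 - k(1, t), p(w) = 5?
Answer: -3370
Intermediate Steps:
k(D, E) = -3 + D² (k(D, E) = -3 + D*D = -3 + D²)
K(t, X) = -3 (K(t, X) = -5 - (-3 + 1²) = -5 - (-3 + 1) = -5 - 1*(-2) = -5 + 2 = -3)
u(N) = 2 - (-3 + N)*(9 + N) (u(N) = 2 - (N - 3)*(N + 9) = 2 - (-3 + N)*(9 + N))
u(4 - p(5)) - 1*3404 = (29 - (4 - 1*5)² - 6*(4 - 1*5)) - 1*3404 = (29 - (4 - 5)² - 6*(4 - 5)) - 3404 = (29 - 1*(-1)² - 6*(-1)) - 3404 = (29 - 1*1 + 6) - 3404 = (29 - 1 + 6) - 3404 = 34 - 3404 = -3370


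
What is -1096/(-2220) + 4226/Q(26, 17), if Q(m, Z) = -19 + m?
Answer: 2347348/3885 ≈ 604.21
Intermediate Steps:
-1096/(-2220) + 4226/Q(26, 17) = -1096/(-2220) + 4226/(-19 + 26) = -1096*(-1/2220) + 4226/7 = 274/555 + 4226*(⅐) = 274/555 + 4226/7 = 2347348/3885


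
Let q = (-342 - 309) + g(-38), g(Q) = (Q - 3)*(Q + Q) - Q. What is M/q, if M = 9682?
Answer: 9682/2503 ≈ 3.8682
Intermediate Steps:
g(Q) = -Q + 2*Q*(-3 + Q) (g(Q) = (-3 + Q)*(2*Q) - Q = 2*Q*(-3 + Q) - Q = -Q + 2*Q*(-3 + Q))
q = 2503 (q = (-342 - 309) - 38*(-7 + 2*(-38)) = -651 - 38*(-7 - 76) = -651 - 38*(-83) = -651 + 3154 = 2503)
M/q = 9682/2503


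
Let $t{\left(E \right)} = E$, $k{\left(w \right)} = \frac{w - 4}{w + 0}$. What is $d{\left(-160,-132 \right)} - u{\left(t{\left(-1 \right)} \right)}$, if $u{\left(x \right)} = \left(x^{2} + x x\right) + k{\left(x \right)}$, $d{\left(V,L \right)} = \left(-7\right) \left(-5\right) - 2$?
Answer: $26$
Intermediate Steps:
$k{\left(w \right)} = \frac{-4 + w}{w}$
$d{\left(V,L \right)} = 33$ ($d{\left(V,L \right)} = 35 - 2 = 33$)
$u{\left(x \right)} = 2 x^{2} + \frac{-4 + x}{x}$ ($u{\left(x \right)} = \left(x^{2} + x x\right) + \frac{-4 + x}{x} = \left(x^{2} + x^{2}\right) + \frac{-4 + x}{x} = 2 x^{2} + \frac{-4 + x}{x}$)
$d{\left(-160,-132 \right)} - u{\left(t{\left(-1 \right)} \right)} = 33 - \frac{-4 - 1 + 2 \left(-1\right)^{3}}{-1} = 33 - - (-4 - 1 + 2 \left(-1\right)) = 33 - - (-4 - 1 - 2) = 33 - \left(-1\right) \left(-7\right) = 33 - 7 = 26$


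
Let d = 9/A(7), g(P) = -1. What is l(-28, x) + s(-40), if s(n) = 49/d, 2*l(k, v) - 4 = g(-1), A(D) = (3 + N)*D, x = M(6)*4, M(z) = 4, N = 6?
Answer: 689/2 ≈ 344.50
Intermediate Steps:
x = 16 (x = 4*4 = 16)
A(D) = 9*D (A(D) = (3 + 6)*D = 9*D)
l(k, v) = 3/2 (l(k, v) = 2 + (½)*(-1) = 2 - ½ = 3/2)
d = ⅐ (d = 9/((9*7)) = 9/63 = 9*(1/63) = ⅐ ≈ 0.14286)
s(n) = 343 (s(n) = 49/(⅐) = 49*7 = 343)
l(-28, x) + s(-40) = 3/2 + 343 = 689/2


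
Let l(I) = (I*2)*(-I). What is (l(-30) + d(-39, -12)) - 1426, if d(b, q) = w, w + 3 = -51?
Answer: -3280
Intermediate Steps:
w = -54 (w = -3 - 51 = -54)
d(b, q) = -54
l(I) = -2*I² (l(I) = (2*I)*(-I) = -2*I²)
(l(-30) + d(-39, -12)) - 1426 = (-2*(-30)² - 54) - 1426 = (-2*900 - 54) - 1426 = (-1800 - 54) - 1426 = -1854 - 1426 = -3280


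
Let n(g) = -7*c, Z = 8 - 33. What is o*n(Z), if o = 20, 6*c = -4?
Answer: 280/3 ≈ 93.333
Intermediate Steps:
c = -⅔ (c = (⅙)*(-4) = -⅔ ≈ -0.66667)
Z = -25
n(g) = 14/3 (n(g) = -7*(-⅔) = 14/3)
o*n(Z) = 20*(14/3) = 280/3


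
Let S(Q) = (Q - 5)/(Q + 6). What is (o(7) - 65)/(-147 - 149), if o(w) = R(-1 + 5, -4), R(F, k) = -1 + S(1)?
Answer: 233/1036 ≈ 0.22490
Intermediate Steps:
S(Q) = (-5 + Q)/(6 + Q)
R(F, k) = -11/7 (R(F, k) = -1 + (-5 + 1)/(6 + 1) = -1 - 4/7 = -11/7)
o(w) = -11/7
(o(7) - 65)/(-147 - 149) = (-11/7 - 65)/(-147 - 149) = -466/7/(-296) = -1/296*(-466/7) = 233/1036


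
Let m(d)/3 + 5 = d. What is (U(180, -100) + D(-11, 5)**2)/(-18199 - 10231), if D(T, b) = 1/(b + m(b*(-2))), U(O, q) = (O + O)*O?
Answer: -103680001/45488000 ≈ -2.2793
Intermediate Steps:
m(d) = -15 + 3*d
U(O, q) = 2*O**2 (U(O, q) = (2*O)*O = 2*O**2)
D(T, b) = 1/(-15 - 5*b) (D(T, b) = 1/(b + (-15 + 3*(b*(-2)))) = 1/(b + (-15 + 3*(-2*b))) = 1/(b + (-15 - 6*b)) = 1/(-15 - 5*b))
(U(180, -100) + D(-11, 5)**2)/(-18199 - 10231) = (2*180**2 + (1/(5*(-3 - 1*5)))**2)/(-18199 - 10231) = (2*32400 + (1/(5*(-3 - 5)))**2)/(-28430) = (64800 + ((1/5)/(-8))**2)*(-1/28430) = (64800 + ((1/5)*(-1/8))**2)*(-1/28430) = (64800 + (-1/40)**2)*(-1/28430) = (64800 + 1/1600)*(-1/28430) = (103680001/1600)*(-1/28430) = -103680001/45488000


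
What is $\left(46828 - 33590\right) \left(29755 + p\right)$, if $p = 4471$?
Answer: $453083788$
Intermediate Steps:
$\left(46828 - 33590\right) \left(29755 + p\right) = \left(46828 - 33590\right) \left(29755 + 4471\right) = 13238 \cdot 34226 = 453083788$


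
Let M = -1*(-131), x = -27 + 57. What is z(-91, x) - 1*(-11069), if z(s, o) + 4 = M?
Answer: 11196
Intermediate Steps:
x = 30
M = 131
z(s, o) = 127 (z(s, o) = -4 + 131 = 127)
z(-91, x) - 1*(-11069) = 127 - 1*(-11069) = 127 + 11069 = 11196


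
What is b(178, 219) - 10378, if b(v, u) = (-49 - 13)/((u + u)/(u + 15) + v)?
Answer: -72804088/7015 ≈ -10378.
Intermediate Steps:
b(v, u) = -62/(v + 2*u/(15 + u)) (b(v, u) = -62/((2*u)/(15 + u) + v) = -62/(2*u/(15 + u) + v) = -62/(v + 2*u/(15 + u)))
b(178, 219) - 10378 = 62*(-15 - 1*219)/(2*219 + 15*178 + 219*178) - 10378 = 62*(-15 - 219)/(438 + 2670 + 38982) - 10378 = 62*(-234)/42090 - 10378 = 62*(1/42090)*(-234) - 10378 = -2418/7015 - 10378 = -72804088/7015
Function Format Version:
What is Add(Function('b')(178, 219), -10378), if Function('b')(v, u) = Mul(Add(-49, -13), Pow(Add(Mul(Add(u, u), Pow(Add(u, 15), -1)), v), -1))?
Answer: Rational(-72804088, 7015) ≈ -10378.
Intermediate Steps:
Function('b')(v, u) = Mul(-62, Pow(Add(v, Mul(2, u, Pow(Add(15, u), -1))), -1)) (Function('b')(v, u) = Mul(-62, Pow(Add(Mul(Mul(2, u), Pow(Add(15, u), -1)), v), -1)) = Mul(-62, Pow(Add(Mul(2, u, Pow(Add(15, u), -1)), v), -1)) = Mul(-62, Pow(Add(v, Mul(2, u, Pow(Add(15, u), -1))), -1)))
Add(Function('b')(178, 219), -10378) = Add(Mul(62, Pow(Add(Mul(2, 219), Mul(15, 178), Mul(219, 178)), -1), Add(-15, Mul(-1, 219))), -10378) = Add(Mul(62, Pow(Add(438, 2670, 38982), -1), Add(-15, -219)), -10378) = Add(Mul(62, Pow(42090, -1), -234), -10378) = Add(Mul(62, Rational(1, 42090), -234), -10378) = Add(Rational(-2418, 7015), -10378) = Rational(-72804088, 7015)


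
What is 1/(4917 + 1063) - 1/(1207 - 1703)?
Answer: 1619/741520 ≈ 0.0021834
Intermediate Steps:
1/(4917 + 1063) - 1/(1207 - 1703) = 1/5980 - 1/(-496) = 1/5980 - 1*(-1/496) = 1/5980 + 1/496 = 1619/741520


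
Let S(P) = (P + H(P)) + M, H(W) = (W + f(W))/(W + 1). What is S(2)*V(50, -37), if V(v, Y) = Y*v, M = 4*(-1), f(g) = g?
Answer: 3700/3 ≈ 1233.3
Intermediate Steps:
H(W) = 2*W/(1 + W) (H(W) = (W + W)/(W + 1) = (2*W)/(1 + W) = 2*W/(1 + W))
M = -4
S(P) = -4 + P + 2*P/(1 + P) (S(P) = (P + 2*P/(1 + P)) - 4 = -4 + P + 2*P/(1 + P))
S(2)*V(50, -37) = ((-4 + 2² - 1*2)/(1 + 2))*(-37*50) = ((-4 + 4 - 2)/3)*(-1850) = ((⅓)*(-2))*(-1850) = -⅔*(-1850) = 3700/3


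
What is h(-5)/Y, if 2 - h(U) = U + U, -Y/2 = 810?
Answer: -1/135 ≈ -0.0074074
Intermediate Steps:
Y = -1620 (Y = -2*810 = -1620)
h(U) = 2 - 2*U (h(U) = 2 - (U + U) = 2 - 2*U)
h(-5)/Y = (2 - 2*(-5))/(-1620) = (2 + 10)*(-1/1620) = 12*(-1/1620) = -1/135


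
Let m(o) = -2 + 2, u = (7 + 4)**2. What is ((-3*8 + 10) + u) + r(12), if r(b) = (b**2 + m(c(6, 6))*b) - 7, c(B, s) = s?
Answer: 244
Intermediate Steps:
u = 121 (u = 11**2 = 121)
m(o) = 0
r(b) = -7 + b**2 (r(b) = (b**2 + 0*b) - 7 = (b**2 + 0) - 7 = b**2 - 7 = -7 + b**2)
((-3*8 + 10) + u) + r(12) = ((-3*8 + 10) + 121) + (-7 + 12**2) = ((-24 + 10) + 121) + (-7 + 144) = (-14 + 121) + 137 = 107 + 137 = 244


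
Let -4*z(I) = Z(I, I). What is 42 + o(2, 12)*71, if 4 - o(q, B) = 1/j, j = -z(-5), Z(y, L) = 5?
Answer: 1346/5 ≈ 269.20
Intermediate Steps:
z(I) = -5/4 (z(I) = -¼*5 = -5/4)
j = 5/4 (j = -1*(-5/4) = 5/4 ≈ 1.2500)
o(q, B) = 16/5 (o(q, B) = 4 - 1/5/4 = 4 - 1*⅘ = 4 - ⅘ = 16/5)
42 + o(2, 12)*71 = 42 + (16/5)*71 = 42 + 1136/5 = 1346/5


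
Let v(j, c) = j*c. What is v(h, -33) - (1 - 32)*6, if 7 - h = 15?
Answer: 450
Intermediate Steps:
h = -8 (h = 7 - 1*15 = 7 - 15 = -8)
v(j, c) = c*j
v(h, -33) - (1 - 32)*6 = -33*(-8) - (1 - 32)*6 = 264 - (-31)*6 = 264 - 1*(-186) = 264 + 186 = 450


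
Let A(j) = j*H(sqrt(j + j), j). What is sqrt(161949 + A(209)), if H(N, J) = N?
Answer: sqrt(161949 + 209*sqrt(418)) ≈ 407.70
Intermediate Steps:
A(j) = sqrt(2)*j**(3/2) (A(j) = j*sqrt(j + j) = j*sqrt(2*j) = j*(sqrt(2)*sqrt(j)) = sqrt(2)*j**(3/2))
sqrt(161949 + A(209)) = sqrt(161949 + sqrt(2)*209**(3/2)) = sqrt(161949 + sqrt(2)*(209*sqrt(209))) = sqrt(161949 + 209*sqrt(418))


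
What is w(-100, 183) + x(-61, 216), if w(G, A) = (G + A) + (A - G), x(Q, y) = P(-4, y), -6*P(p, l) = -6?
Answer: 367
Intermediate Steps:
P(p, l) = 1 (P(p, l) = -1/6*(-6) = 1)
x(Q, y) = 1
w(G, A) = 2*A (w(G, A) = (A + G) + (A - G) = 2*A)
w(-100, 183) + x(-61, 216) = 2*183 + 1 = 366 + 1 = 367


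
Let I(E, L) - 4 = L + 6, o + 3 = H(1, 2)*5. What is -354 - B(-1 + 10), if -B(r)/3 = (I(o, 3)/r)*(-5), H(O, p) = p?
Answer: -1127/3 ≈ -375.67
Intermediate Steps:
o = 7 (o = -3 + 2*5 = -3 + 10 = 7)
I(E, L) = 10 + L (I(E, L) = 4 + (L + 6) = 4 + (6 + L) = 10 + L)
B(r) = 195/r (B(r) = -3*(10 + 3)/r*(-5) = -3*13/r*(-5) = -(-195)/r = 195/r)
-354 - B(-1 + 10) = -354 - 195/(-1 + 10) = -354 - 195/9 = -354 - 1*65/3 = -354 - 65/3 = -1127/3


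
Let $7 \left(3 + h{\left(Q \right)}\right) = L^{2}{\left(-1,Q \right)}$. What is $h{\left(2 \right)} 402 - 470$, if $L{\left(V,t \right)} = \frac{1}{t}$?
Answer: $- \frac{23263}{14} \approx -1661.6$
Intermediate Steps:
$h{\left(Q \right)} = -3 + \frac{1}{7 Q^{2}}$ ($h{\left(Q \right)} = -3 + \frac{\left(\frac{1}{Q}\right)^{2}}{7} = -3 + \frac{1}{7 Q^{2}}$)
$h{\left(2 \right)} 402 - 470 = \left(-3 + \frac{1}{7 \cdot 4}\right) 402 - 470 = \left(-3 + \frac{1}{7} \cdot \frac{1}{4}\right) 402 - 470 = \left(-3 + \frac{1}{28}\right) 402 - 470 = \left(- \frac{83}{28}\right) 402 - 470 = - \frac{16683}{14} - 470 = - \frac{23263}{14}$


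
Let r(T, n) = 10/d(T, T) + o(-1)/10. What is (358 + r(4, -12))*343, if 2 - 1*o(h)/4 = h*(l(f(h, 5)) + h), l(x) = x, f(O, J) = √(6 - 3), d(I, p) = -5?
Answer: 611226/5 + 686*√3/5 ≈ 1.2248e+5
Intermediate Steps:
f(O, J) = √3
o(h) = 8 - 4*h*(h + √3) (o(h) = 8 - 4*h*(√3 + h) = 8 - 4*h*(h + √3))
r(T, n) = -8/5 + 2*√3/5 (r(T, n) = 10/(-5) + (8 - 4*(-1)² - 4*(-1)*√3)/10 = 10*(-⅕) + (8 - 4*1 + 4*√3)*(⅒) = -2 + (8 - 4 + 4*√3)*(⅒) = -2 + (4 + 4*√3)*(⅒) = -2 + (⅖ + 2*√3/5) = -8/5 + 2*√3/5)
(358 + r(4, -12))*343 = (358 + (-8/5 + 2*√3/5))*343 = (1782/5 + 2*√3/5)*343 = 611226/5 + 686*√3/5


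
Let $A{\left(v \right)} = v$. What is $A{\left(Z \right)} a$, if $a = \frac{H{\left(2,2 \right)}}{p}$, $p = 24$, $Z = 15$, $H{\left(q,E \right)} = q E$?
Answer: $\frac{5}{2} \approx 2.5$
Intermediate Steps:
$H{\left(q,E \right)} = E q$
$a = \frac{1}{6}$ ($a = \frac{2 \cdot 2}{24} = 4 \cdot \frac{1}{24} = \frac{1}{6} \approx 0.16667$)
$A{\left(Z \right)} a = 15 \cdot \frac{1}{6} = \frac{5}{2}$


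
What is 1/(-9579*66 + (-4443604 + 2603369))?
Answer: -1/2472449 ≈ -4.0446e-7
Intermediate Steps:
1/(-9579*66 + (-4443604 + 2603369)) = 1/(-632214 - 1840235) = 1/(-2472449) = -1/2472449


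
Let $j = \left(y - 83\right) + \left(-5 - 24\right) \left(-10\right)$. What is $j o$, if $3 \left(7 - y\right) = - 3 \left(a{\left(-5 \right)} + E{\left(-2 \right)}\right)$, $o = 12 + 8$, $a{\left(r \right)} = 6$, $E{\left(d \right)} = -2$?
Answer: $4360$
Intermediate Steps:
$o = 20$
$y = 11$ ($y = 7 - \frac{\left(-3\right) \left(6 - 2\right)}{3} = 7 - \frac{\left(-3\right) 4}{3} = 7 - -4 = 7 + 4 = 11$)
$j = 218$ ($j = \left(11 - 83\right) + \left(-5 - 24\right) \left(-10\right) = -72 + \left(-5 - 24\right) \left(-10\right) = -72 - -290 = -72 + 290 = 218$)
$j o = 218 \cdot 20 = 4360$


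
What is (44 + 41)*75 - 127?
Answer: 6248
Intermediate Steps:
(44 + 41)*75 - 127 = 85*75 - 127 = 6375 - 127 = 6248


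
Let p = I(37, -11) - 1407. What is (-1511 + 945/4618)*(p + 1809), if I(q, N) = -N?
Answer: -2881440289/4618 ≈ -6.2396e+5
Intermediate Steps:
p = -1396 (p = -1*(-11) - 1407 = 11 - 1407 = -1396)
(-1511 + 945/4618)*(p + 1809) = (-1511 + 945/4618)*(-1396 + 1809) = (-1511 + 945*(1/4618))*413 = (-1511 + 945/4618)*413 = -6976853/4618*413 = -2881440289/4618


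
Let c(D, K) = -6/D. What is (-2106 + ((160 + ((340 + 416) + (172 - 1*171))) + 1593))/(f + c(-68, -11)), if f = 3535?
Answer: 13736/120193 ≈ 0.11428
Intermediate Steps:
(-2106 + ((160 + ((340 + 416) + (172 - 1*171))) + 1593))/(f + c(-68, -11)) = (-2106 + ((160 + ((340 + 416) + (172 - 1*171))) + 1593))/(3535 - 6/(-68)) = (-2106 + ((160 + (756 + (172 - 171))) + 1593))/(3535 - 6*(-1/68)) = (-2106 + ((160 + (756 + 1)) + 1593))/(3535 + 3/34) = (-2106 + ((160 + 757) + 1593))/(120193/34) = (-2106 + (917 + 1593))*(34/120193) = (-2106 + 2510)*(34/120193) = 404*(34/120193) = 13736/120193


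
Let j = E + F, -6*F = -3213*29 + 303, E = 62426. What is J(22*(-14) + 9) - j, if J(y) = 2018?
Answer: -75887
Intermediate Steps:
F = 15479 (F = -(-3213*29 + 303)/6 = -(-357*261 + 303)/6 = -(-93177 + 303)/6 = -⅙*(-92874) = 15479)
j = 77905 (j = 62426 + 15479 = 77905)
J(22*(-14) + 9) - j = 2018 - 1*77905 = 2018 - 77905 = -75887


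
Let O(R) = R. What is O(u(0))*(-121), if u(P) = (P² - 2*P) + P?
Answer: 0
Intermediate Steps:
u(P) = P² - P
O(u(0))*(-121) = (0*(-1 + 0))*(-121) = (0*(-1))*(-121) = 0*(-121) = 0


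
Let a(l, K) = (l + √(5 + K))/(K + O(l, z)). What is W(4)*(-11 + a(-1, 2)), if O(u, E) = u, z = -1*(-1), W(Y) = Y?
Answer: -48 + 4*√7 ≈ -37.417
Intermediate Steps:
z = 1
a(l, K) = (l + √(5 + K))/(K + l)
W(4)*(-11 + a(-1, 2)) = 4*(-11 + (-1 + √(5 + 2))/(2 - 1)) = 4*(-11 + (-1 + √7)/1) = 4*(-11 + 1*(-1 + √7)) = 4*(-11 + (-1 + √7)) = 4*(-12 + √7) = -48 + 4*√7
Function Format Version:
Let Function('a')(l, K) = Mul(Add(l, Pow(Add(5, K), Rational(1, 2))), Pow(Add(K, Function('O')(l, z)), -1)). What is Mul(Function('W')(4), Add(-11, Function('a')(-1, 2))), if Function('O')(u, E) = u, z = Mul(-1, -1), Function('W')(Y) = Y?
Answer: Add(-48, Mul(4, Pow(7, Rational(1, 2)))) ≈ -37.417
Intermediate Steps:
z = 1
Function('a')(l, K) = Mul(Pow(Add(K, l), -1), Add(l, Pow(Add(5, K), Rational(1, 2)))) (Function('a')(l, K) = Mul(Add(l, Pow(Add(5, K), Rational(1, 2))), Pow(Add(K, l), -1)) = Mul(Pow(Add(K, l), -1), Add(l, Pow(Add(5, K), Rational(1, 2)))))
Mul(Function('W')(4), Add(-11, Function('a')(-1, 2))) = Mul(4, Add(-11, Mul(Pow(Add(2, -1), -1), Add(-1, Pow(Add(5, 2), Rational(1, 2)))))) = Mul(4, Add(-11, Mul(Pow(1, -1), Add(-1, Pow(7, Rational(1, 2)))))) = Mul(4, Add(-11, Mul(1, Add(-1, Pow(7, Rational(1, 2)))))) = Mul(4, Add(-11, Add(-1, Pow(7, Rational(1, 2))))) = Mul(4, Add(-12, Pow(7, Rational(1, 2)))) = Add(-48, Mul(4, Pow(7, Rational(1, 2))))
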